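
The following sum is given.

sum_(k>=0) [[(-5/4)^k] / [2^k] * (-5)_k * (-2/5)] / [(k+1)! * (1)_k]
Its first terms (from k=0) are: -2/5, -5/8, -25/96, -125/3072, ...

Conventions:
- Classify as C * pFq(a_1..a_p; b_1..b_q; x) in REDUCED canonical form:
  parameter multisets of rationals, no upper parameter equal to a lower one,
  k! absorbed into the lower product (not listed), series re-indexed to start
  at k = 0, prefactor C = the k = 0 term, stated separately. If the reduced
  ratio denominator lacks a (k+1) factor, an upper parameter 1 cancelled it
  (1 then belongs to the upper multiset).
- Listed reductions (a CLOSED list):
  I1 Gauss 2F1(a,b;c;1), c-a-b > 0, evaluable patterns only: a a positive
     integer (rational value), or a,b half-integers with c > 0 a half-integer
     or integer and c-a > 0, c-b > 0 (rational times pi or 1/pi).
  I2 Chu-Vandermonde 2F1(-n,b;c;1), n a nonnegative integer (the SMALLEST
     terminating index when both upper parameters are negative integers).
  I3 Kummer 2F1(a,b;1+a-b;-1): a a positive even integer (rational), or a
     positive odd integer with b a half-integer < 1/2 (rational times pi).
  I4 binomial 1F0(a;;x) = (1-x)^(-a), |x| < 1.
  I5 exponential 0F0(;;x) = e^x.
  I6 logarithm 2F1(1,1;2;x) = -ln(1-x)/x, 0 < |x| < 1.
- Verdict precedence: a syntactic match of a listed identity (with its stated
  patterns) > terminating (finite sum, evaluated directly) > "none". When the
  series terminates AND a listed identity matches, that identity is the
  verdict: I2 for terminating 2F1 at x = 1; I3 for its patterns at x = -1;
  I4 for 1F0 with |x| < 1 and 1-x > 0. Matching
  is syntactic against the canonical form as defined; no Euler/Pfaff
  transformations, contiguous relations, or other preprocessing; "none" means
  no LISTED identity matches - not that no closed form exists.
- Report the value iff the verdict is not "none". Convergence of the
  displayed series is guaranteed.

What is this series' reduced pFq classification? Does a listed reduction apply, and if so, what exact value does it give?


Canonical form: C = -2/5 times 1F1 with upper {-5}, lower {2}, x = -5/8. Verdict: terminating - the sum ends at index 5 because -5 is a negative integer; exact evaluation follows. Value: -15674017/11796480.

Key step: from the first term -2/5: (1)_k (C = -2/5, x = -5/8) is k! itself.
Term ratio: r(k) = (-5/8) * (k-5) / [(k+2) (k+1)] - poly over poly, x = (-5/8) from leading terms; C = -2/5 at k = 0.


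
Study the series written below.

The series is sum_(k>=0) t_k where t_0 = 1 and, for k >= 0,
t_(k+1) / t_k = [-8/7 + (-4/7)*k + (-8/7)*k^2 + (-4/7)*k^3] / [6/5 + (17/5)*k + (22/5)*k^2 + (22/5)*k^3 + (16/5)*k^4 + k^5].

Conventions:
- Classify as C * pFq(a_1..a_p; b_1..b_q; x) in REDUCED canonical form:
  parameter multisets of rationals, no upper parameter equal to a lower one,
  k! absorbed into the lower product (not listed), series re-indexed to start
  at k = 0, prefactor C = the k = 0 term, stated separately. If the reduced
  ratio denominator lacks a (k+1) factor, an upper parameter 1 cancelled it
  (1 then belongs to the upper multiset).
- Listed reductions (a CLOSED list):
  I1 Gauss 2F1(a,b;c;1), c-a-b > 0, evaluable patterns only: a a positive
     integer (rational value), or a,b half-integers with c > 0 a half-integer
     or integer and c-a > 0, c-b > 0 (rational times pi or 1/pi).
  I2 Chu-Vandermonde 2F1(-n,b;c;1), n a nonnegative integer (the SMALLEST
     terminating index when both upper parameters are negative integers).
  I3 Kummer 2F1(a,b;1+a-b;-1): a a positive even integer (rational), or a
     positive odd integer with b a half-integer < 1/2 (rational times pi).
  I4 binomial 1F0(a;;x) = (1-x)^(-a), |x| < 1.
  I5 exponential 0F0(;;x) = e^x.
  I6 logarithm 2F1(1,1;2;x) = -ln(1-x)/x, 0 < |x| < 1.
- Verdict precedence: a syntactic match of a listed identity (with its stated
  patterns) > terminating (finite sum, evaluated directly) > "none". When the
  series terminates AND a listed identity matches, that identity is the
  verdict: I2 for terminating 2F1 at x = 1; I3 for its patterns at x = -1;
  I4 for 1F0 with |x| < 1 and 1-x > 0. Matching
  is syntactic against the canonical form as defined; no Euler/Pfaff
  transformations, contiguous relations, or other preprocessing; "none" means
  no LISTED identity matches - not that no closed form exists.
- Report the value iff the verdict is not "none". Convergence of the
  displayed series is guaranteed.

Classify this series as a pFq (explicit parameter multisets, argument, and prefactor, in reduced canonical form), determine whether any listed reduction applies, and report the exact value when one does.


Structural cue: from the first term 1: cancel k^2 + 1 from the displayed ratio first; then C = 1.
Consecutive-term ratio: r(k) = (-4/7) * (k+2) / [(k+1) (k+6/5) (k+1)] - poly over poly, x = (-4/7) from leading terms; C = 1 at k = 0.

x = -4/7 here; the reduced form reads 1F2, upper {2}, lower {1, 6/5}, C = 1. Verdict: none (x = -4/7): each listed identity misses the multisets {2} ; {1, 6/5}.


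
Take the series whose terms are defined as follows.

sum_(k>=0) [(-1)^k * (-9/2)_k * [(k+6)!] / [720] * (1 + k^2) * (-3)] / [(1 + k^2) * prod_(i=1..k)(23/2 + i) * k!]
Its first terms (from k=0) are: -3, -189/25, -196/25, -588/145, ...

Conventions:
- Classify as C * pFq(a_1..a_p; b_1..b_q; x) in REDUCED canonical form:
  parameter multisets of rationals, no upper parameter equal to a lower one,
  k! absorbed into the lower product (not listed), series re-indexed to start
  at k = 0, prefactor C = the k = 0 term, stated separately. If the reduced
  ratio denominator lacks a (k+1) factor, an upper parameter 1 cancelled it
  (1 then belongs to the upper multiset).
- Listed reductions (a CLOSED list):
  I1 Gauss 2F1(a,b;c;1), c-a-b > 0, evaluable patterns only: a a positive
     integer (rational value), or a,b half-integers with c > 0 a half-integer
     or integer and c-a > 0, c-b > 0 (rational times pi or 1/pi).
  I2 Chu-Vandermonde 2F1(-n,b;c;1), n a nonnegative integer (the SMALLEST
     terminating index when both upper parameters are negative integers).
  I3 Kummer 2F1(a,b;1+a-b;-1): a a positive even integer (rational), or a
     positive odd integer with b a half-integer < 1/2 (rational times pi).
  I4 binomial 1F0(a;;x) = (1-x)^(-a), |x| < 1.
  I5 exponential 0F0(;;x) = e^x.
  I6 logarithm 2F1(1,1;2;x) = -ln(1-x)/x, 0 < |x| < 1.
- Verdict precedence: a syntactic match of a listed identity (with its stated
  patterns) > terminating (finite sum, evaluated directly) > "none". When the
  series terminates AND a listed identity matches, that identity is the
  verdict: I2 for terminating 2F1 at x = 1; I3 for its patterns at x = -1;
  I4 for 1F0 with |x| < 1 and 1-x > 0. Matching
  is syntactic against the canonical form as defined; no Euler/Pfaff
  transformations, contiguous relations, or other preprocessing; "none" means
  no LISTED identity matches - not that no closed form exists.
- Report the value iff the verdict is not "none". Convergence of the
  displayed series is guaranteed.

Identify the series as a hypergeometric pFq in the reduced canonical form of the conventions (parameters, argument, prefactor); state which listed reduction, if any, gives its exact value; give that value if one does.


First insight: x = (-1) and the factorial ratio (C = -3, x = -1) (k+a-1)!/(a-1)! is a rising factorial (a)_k.
Adjacent-term ratio: r(k) = (-1) * (k-9/2) (k+7) / [(k+25/2) (k+1)] - rational in k, leading ratio (-1); with t_0 = -3, classification follows.

Canonical form: C = -3 times 2F1 with upper {-9/2, 7}, lower {25/2}, x = -1. Verdict: the Kummer evaluation I3 fires (x = -1; c = 25/2 equals 1+a-b for upper {-9/2, 7}: listed pattern). Hence: (-1003917915/134217728) * pi.


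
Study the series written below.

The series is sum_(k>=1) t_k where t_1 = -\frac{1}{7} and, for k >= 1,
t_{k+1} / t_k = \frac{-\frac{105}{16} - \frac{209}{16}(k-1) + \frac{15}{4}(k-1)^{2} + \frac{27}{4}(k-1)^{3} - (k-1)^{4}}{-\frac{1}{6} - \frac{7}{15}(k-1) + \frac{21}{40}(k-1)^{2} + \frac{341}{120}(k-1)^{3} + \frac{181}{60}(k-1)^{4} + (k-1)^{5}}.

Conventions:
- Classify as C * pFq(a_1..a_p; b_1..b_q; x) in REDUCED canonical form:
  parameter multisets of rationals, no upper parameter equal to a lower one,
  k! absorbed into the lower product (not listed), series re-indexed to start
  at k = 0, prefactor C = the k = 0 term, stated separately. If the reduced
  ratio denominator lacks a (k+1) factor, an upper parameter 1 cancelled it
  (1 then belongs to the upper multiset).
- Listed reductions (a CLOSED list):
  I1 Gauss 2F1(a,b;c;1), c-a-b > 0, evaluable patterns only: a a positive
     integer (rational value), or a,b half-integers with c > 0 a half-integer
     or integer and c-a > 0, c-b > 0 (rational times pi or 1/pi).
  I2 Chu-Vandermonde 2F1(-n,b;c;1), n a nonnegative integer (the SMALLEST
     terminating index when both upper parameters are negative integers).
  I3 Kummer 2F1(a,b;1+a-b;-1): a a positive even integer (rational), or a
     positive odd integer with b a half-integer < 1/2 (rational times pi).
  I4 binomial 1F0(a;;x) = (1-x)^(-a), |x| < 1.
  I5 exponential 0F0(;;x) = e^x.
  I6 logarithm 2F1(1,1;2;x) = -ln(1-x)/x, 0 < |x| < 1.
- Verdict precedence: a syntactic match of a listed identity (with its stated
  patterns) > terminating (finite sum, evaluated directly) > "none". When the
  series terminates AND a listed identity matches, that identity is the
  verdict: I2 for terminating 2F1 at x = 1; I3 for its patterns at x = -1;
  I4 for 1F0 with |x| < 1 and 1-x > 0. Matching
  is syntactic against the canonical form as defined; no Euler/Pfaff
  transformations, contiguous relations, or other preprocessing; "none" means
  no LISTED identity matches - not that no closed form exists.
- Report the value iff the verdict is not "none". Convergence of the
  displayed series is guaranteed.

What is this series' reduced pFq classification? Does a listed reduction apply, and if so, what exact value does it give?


Canonical form: C = -\frac{1}{7} times 2F2 with upper {-7, -\frac{3}{2}}, lower {-\frac{2}{5}, \frac{2}{3}}, x = -1. Verdict: terminating - the sum ends at index 7 because -7 is a negative integer; exact evaluation follows. Exact value: \frac{26436229072073}{5745644929024}.

Key step: x = -1 and the ratio is unreduced: k + 1/2 divides both sides (C = -1/7).
Ratio: r(k) = -1 * (k-7) (k-\frac{3}{2}) / [(k-\frac{2}{5}) (k+\frac{2}{3}) (k+1)] - rational in k, leading ratio -1; with t_0 = -\frac{1}{7}, classification follows.


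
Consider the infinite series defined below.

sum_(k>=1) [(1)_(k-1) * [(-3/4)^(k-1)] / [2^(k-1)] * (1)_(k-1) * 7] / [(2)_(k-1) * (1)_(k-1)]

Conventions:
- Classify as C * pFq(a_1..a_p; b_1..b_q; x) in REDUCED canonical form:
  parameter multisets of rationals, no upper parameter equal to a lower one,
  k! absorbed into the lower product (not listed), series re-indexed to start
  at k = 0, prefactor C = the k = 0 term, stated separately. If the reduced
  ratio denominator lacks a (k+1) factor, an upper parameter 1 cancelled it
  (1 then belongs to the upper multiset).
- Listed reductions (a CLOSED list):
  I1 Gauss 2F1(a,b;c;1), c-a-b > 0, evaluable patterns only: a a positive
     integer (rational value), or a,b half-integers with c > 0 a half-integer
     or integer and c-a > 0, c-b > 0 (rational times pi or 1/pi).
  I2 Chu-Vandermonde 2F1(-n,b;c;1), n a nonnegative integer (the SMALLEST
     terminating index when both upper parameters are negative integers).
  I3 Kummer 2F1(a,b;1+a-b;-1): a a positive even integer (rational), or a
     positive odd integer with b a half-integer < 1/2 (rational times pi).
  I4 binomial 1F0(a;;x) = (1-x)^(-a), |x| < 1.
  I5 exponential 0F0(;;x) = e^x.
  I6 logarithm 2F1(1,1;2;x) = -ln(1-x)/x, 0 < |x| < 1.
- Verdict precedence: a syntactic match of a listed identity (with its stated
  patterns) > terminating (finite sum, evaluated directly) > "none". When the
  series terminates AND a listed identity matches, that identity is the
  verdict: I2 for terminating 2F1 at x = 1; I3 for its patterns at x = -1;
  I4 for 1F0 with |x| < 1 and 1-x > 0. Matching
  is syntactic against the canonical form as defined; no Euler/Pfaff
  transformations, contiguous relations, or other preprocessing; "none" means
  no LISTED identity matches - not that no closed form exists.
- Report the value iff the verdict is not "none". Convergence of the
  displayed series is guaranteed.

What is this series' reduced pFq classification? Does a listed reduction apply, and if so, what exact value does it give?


At argument -3/8: a 2F1 with upper {1, 1}, lower {2}, scaled by C = 7. Verdict: the logarithmic series (I6) applies (the logarithm: parameters (1,1;2), x = -3/8). Value: (56/3) * ln(11/8).

The tell: from the first term 7: (1)_k (C = 7, x = -3/8) is k! itself.
Ratio: r(k) = (-3/8) * (k+1) (k+1) / [(k+2) (k+1)] - poly over poly, x = (-3/8) from leading terms; C = 7 at k = 0.


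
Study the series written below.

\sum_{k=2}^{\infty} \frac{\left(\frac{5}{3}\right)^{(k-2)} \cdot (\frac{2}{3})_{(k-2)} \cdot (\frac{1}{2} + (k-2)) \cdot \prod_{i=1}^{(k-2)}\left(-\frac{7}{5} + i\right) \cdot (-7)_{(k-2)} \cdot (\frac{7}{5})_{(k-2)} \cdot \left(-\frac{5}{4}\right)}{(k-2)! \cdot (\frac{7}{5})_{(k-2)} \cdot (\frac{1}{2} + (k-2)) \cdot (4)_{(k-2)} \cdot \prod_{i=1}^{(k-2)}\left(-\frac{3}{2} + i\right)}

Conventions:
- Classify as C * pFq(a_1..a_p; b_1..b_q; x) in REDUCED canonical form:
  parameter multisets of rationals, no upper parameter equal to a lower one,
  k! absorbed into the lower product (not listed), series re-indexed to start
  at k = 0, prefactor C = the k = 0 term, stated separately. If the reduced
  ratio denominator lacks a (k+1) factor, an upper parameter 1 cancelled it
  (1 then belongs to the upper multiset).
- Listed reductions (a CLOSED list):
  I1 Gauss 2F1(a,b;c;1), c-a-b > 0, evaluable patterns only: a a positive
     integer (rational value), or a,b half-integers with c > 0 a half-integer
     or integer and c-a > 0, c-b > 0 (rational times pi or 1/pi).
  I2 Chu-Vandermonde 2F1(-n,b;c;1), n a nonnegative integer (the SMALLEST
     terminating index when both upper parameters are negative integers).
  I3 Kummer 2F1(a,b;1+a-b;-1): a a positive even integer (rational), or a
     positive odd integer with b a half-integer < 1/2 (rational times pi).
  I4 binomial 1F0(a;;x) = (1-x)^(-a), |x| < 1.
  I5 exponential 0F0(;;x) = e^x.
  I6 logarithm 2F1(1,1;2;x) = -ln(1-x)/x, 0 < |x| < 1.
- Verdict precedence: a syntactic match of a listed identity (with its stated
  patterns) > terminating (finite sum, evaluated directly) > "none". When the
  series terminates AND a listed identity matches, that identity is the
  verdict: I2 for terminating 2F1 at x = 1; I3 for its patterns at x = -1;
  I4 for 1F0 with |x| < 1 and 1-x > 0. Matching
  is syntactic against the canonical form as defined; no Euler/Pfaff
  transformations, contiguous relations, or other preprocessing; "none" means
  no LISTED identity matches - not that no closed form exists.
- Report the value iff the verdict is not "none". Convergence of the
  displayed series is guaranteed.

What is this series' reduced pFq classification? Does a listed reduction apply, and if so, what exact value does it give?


Prefactor -\frac{5}{4}, argument \frac{5}{3}: 3F2 with upper {-7, -\frac{2}{5}, \frac{2}{3}} over lower {-\frac{1}{2}, 4}. Verdict: terminating (-7 upstairs). 8 nonzero terms in all; added directly. Hence: -\frac{397483793}{516560652}.

Key observation: with t_0 = -\frac{5}{4}, the lower running product (C = -5/4) is a rising factorial.
Consecutive-term ratio: r(k) = \frac{5}{3} * (k-7) (k-\frac{2}{5}) (k+\frac{2}{3}) / [(k-\frac{1}{2}) (k+4) (k+1)] - poly over poly, x = \frac{5}{3} from leading terms; C = -\frac{5}{4} at k = 0.


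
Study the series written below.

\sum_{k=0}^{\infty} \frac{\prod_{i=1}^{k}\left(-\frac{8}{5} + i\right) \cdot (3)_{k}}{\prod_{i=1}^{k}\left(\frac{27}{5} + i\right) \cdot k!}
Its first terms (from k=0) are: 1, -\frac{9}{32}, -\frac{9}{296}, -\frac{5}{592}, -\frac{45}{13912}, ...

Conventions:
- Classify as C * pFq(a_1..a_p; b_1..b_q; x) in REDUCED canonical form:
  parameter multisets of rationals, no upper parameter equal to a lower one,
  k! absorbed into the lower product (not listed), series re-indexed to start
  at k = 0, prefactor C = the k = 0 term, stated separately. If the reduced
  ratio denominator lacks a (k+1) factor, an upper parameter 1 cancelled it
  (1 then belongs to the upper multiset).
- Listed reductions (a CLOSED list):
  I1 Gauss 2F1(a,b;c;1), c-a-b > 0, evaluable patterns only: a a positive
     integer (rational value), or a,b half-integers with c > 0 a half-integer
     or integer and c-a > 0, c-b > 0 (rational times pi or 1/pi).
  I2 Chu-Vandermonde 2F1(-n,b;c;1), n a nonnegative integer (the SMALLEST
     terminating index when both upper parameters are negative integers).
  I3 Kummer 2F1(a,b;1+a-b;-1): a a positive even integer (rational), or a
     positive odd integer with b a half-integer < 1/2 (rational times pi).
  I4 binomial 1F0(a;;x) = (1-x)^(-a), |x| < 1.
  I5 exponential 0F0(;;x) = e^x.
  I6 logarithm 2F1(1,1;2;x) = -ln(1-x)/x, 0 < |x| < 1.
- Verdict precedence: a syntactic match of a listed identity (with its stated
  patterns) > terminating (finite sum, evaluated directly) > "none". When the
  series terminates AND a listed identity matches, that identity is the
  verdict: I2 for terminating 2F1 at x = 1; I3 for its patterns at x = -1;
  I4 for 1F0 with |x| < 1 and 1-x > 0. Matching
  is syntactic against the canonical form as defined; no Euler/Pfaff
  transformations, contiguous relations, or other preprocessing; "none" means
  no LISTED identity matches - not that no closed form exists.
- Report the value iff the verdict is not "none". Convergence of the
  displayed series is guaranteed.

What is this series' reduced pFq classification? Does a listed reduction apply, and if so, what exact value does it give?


Reduced: x = 1, 2F1, upper = {-\frac{3}{5}, 3}, lower = {\frac{32}{5}}, C = 1. Verdict (x = 1): Gauss's theorem (I1) applies (x = 1: the Gamma ratio telescopes since c-a-b = 4 > 0 and a = 3 in Z>0). Exact value: \frac{1683}{2500}.

Structural cue: with t_0 = 1, the running product (C = 1) telescopes to a rising factorial.
Term ratio: r(k) = 1 * (k-\frac{3}{5}) (k+3) / [(k+\frac{32}{5}) (k+1)] - rational in k. x = 1; t_0 = 1; negate the roots.


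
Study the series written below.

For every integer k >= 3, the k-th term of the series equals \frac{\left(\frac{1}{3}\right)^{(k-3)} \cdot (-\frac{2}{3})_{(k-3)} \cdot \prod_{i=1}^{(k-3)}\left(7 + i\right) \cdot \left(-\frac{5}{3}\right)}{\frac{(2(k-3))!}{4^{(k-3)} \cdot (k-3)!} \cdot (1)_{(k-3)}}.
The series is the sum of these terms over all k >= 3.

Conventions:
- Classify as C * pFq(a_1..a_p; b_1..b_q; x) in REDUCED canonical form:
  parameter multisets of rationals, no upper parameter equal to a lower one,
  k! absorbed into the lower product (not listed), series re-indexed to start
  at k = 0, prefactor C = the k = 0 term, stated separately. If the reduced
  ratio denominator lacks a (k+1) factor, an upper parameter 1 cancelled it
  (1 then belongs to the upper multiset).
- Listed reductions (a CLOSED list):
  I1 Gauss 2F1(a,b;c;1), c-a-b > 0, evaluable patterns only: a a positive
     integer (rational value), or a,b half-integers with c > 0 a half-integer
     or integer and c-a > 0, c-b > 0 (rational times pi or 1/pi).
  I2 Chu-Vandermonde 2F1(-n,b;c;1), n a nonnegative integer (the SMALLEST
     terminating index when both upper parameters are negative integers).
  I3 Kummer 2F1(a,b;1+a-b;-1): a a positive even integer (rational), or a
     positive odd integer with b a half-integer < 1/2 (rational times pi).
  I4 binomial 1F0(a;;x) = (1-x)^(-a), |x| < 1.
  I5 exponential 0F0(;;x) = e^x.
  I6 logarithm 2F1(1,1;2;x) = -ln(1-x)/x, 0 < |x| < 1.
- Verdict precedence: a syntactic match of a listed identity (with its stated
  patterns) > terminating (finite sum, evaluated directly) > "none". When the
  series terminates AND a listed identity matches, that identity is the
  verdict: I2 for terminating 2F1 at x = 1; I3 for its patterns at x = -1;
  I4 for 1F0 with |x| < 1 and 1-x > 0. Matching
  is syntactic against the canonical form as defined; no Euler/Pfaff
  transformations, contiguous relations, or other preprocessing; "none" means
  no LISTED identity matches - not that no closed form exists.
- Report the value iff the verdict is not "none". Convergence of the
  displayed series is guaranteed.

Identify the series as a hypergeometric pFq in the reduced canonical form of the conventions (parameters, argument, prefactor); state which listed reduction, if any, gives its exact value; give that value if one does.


Prefactor -\frac{5}{3}, argument \frac{1}{3}: 2F1 with upper {-\frac{2}{3}, 8} over lower {\frac{1}{2}}. Verdict: none. A 2F1 with upper {-\frac{2}{3}, 8} fits none of I1-I6 at x = \frac{1}{3}; the sum runs forever.

Structural cue: x = \frac{1}{3} and the running product (C = -5/3) telescopes to a rising factorial.
Consecutive-term ratio: r(k) = \frac{1}{3} * (k-\frac{2}{3}) (k+8) / [(k+\frac{1}{2}) (k+1)] - poly over poly, x = \frac{1}{3} from leading terms; C = -\frac{5}{3} at k = 0.


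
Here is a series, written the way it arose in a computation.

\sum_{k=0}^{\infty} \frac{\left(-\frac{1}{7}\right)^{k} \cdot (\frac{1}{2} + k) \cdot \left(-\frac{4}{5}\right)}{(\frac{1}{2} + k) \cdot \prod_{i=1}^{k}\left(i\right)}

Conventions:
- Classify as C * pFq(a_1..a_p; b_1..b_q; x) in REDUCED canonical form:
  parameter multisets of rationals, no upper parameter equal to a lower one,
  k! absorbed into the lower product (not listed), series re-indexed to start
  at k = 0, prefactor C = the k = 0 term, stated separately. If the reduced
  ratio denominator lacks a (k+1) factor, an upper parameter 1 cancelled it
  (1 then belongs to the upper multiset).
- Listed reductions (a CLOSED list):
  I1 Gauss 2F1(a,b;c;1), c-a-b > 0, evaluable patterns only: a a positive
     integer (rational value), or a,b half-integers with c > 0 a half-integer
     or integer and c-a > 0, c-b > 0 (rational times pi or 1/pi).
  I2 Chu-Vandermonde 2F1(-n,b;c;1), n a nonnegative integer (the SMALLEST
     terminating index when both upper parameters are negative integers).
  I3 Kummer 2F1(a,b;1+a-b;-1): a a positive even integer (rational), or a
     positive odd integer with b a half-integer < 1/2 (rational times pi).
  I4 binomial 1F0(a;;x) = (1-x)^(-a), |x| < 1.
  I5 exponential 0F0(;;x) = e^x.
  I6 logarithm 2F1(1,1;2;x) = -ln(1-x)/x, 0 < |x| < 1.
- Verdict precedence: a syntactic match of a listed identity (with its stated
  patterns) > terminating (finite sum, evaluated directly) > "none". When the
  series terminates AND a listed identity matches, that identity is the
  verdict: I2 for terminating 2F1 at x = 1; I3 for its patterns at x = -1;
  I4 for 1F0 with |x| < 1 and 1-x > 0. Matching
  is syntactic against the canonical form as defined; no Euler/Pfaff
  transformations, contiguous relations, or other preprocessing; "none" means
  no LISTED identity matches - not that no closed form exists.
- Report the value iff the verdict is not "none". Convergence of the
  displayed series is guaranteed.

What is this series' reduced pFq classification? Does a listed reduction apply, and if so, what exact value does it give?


With C = -\frac{4}{5}: the canonical form is 0F0(-; -; -\frac{1}{7}). Verdict at x = -\frac{1}{7}: the exponential series (I5) matches (the 0F0 exponential series at x = -\frac{1}{7}). Exact value: \left(-\frac{4}{5}\right) \cdot e^{-\frac{1}{7}}.

Key step: from the first term -\frac{4}{5}: striking the common factor k + 1/2 reduces the term (C = -4/5, x = -1/7).
Adjacent-term ratio: r(k) = -\frac{1}{7} * 1 / [(k+1)] - rational in k, leading ratio -\frac{1}{7}; with t_0 = -\frac{4}{5}, classification follows.


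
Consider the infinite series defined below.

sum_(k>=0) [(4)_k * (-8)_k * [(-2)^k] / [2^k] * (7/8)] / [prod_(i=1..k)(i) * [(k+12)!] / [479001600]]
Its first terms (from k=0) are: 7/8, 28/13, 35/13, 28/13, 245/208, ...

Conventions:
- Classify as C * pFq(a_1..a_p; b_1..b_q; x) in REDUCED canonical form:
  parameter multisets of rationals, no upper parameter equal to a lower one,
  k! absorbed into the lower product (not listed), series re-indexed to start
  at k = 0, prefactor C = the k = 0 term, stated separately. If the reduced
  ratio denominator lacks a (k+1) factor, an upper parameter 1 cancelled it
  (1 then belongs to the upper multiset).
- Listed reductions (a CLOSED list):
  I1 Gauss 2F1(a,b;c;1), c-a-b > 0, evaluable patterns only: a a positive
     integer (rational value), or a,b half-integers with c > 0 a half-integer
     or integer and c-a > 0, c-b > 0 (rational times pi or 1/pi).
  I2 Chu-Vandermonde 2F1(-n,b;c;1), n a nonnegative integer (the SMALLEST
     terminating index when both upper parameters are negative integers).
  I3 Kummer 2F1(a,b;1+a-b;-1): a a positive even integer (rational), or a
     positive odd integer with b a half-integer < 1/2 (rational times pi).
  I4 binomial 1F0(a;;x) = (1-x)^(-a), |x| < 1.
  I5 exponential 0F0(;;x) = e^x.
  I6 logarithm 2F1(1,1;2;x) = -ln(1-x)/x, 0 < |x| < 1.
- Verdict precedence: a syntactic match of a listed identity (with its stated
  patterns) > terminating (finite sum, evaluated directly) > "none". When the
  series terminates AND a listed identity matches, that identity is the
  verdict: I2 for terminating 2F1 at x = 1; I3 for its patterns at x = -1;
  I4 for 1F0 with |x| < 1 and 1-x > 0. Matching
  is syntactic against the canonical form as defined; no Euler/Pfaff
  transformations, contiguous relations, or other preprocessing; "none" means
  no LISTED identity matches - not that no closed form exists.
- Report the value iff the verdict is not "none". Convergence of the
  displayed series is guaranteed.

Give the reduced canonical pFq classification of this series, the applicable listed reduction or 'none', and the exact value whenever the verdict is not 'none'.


x = -1 here; the reduced form reads 2F1, upper {-8, 4}, lower {13}, C = 7/8. Verdict at x = -1: Kummer's theorem (I3) matches (x = -1; c = 13 equals 1+a-b for upper {-8, 4}: listed pattern). Sum: 77/8.

Structural cue: t_0 being 7/8, the denominator's factorial ratio (prefactor 7/8) is a lower Pochhammer.
Consecutive-term ratio: r(k) = (-1) * (k-8) (k+4) / [(k+13) (k+1)] - rational in k. x = (-1); t_0 = 7/8; negate the roots.


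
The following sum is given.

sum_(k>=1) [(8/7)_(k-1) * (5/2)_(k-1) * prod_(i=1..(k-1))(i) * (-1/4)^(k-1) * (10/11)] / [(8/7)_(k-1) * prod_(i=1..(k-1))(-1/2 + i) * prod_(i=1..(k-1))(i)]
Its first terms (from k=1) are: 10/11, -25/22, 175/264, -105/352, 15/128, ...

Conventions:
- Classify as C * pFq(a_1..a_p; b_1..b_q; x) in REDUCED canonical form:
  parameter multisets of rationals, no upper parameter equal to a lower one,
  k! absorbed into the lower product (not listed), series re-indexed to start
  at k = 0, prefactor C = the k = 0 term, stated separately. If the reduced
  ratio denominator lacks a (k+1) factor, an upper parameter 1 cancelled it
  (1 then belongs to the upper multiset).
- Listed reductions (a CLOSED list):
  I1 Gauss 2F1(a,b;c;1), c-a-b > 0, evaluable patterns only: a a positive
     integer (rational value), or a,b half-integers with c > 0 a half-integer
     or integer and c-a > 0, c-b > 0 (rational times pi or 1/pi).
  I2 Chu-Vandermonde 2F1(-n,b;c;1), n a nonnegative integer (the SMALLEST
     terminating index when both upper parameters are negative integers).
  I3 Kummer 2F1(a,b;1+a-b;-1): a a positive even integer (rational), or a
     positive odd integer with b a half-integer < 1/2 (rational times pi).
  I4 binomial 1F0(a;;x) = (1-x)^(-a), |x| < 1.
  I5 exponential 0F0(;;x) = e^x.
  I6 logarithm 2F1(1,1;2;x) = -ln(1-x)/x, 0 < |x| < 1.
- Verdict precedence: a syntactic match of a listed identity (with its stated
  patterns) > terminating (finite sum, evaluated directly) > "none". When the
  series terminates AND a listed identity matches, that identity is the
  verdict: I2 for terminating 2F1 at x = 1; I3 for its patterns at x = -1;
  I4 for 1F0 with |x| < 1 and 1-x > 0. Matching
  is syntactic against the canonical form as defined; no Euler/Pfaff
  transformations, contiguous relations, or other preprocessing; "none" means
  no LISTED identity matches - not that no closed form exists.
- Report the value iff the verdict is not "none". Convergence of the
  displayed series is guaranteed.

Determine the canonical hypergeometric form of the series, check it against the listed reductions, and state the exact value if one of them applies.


This is 10/11 * 2F1(1, 5/2; 1/2; -1/4) in reduced canonical form. Verdict: none - at argument -1/4 the multisets {1, 5/2} ; {1/2} match no listed identity.

First insight: with t_0 = 10/11, the running product (C = 10/11) telescopes to a rising factorial.
Step ratio: r(k) = (-1/4) * (k+1) (k+5/2) / [(k+1/2) (k+1)] - rational in k, leading ratio (-1/4); with t_0 = 10/11, classification follows.


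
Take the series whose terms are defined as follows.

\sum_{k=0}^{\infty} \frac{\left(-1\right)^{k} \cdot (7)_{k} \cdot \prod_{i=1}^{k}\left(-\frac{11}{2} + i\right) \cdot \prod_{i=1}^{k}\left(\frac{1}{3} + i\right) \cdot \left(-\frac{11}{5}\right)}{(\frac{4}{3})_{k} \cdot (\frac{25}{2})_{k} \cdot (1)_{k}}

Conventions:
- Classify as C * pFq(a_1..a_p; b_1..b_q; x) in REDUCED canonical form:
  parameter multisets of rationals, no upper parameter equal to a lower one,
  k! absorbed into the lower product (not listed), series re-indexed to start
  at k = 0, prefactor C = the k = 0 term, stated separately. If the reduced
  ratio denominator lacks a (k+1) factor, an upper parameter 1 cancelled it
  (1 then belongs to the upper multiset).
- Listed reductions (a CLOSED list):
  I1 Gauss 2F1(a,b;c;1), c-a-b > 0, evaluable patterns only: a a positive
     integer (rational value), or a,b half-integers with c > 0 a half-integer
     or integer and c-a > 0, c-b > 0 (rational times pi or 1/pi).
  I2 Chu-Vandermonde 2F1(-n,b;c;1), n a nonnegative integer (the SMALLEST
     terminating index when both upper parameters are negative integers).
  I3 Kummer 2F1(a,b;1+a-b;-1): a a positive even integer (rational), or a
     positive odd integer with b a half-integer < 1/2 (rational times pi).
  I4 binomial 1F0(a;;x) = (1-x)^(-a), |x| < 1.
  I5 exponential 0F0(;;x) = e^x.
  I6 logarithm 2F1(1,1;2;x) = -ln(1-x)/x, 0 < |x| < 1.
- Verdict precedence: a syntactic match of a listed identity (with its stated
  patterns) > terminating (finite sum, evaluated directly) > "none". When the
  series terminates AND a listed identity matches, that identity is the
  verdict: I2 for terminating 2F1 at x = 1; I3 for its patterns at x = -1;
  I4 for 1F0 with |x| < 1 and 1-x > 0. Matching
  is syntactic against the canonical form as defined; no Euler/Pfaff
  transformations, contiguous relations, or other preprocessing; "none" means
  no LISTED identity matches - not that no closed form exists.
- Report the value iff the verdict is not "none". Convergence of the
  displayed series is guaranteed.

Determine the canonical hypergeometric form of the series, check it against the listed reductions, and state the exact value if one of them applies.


Classification (C = -\frac{11}{5}): 2F1 with upper {-\frac{9}{2}, 7}, lower {\frac{25}{2}}, argument x = -1. Verdict: the Kummer evaluation I3 fires (x = -1; c = \frac{25}{2} equals 1+a-b for upper {-\frac{9}{2}, 7}: listed pattern). Exact value: \left(-\frac{736206471}{134217728}\right) \cdot \pi.

Structural cue: from the first term -\frac{11}{5}: (1)_k (C = -11/5) is k! itself.
Consecutive-term ratio: r(k) = -1 * (k-\frac{9}{2}) (k+7) / [(k+\frac{25}{2}) (k+1)] - rational; roots negated = parameters, x = -1, C = -\frac{11}{5}.


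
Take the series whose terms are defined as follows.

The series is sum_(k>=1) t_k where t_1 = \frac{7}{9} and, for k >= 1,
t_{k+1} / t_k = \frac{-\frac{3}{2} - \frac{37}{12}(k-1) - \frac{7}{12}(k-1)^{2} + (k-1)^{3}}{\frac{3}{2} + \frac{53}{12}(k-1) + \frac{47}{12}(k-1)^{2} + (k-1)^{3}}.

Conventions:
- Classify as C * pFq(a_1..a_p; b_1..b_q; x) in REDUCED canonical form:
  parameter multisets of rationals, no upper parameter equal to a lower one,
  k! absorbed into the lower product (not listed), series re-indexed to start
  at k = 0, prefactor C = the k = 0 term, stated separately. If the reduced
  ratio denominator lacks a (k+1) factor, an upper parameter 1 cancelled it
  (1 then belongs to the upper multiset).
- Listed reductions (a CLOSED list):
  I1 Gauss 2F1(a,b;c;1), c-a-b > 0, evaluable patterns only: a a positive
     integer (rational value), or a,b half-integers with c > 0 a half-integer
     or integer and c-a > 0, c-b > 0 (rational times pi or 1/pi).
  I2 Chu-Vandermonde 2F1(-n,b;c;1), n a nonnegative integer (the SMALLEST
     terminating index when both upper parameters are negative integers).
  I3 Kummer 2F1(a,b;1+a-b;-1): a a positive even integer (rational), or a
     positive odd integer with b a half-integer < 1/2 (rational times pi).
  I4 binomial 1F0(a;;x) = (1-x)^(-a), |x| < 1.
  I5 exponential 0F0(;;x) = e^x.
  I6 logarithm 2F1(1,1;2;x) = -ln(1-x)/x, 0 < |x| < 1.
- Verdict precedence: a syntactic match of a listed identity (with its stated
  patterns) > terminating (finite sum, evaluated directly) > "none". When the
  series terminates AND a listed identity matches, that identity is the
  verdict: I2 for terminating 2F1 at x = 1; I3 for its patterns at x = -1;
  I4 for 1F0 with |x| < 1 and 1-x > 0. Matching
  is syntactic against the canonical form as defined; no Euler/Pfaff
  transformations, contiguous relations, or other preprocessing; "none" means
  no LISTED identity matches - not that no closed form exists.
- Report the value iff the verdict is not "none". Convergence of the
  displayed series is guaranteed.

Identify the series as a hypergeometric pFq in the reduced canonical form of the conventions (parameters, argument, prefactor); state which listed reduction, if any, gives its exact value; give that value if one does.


The series (x = 1) is 2F1: upper {-\frac{9}{4}, 1}, lower {\frac{9}{4}}, prefactor \frac{7}{9}. Verdict: the Gauss summation I1 applies (x = 1: the Gamma ratio telescopes since c-a-b = 7/2 > 0 and a = 1 in Z>0). Its exact value is \frac{5}{18}.

Key observation: from the first term \frac{7}{9}: cancel k + 2/3 from the displayed ratio first; then C = 7/9.
Adjacent-term ratio: r(k) = 1 * (k-\frac{9}{4}) (k+1) / [(k+\frac{9}{4}) (k+1)] ; factor over Q: parameters, x = 1, and C = \frac{7}{9}.


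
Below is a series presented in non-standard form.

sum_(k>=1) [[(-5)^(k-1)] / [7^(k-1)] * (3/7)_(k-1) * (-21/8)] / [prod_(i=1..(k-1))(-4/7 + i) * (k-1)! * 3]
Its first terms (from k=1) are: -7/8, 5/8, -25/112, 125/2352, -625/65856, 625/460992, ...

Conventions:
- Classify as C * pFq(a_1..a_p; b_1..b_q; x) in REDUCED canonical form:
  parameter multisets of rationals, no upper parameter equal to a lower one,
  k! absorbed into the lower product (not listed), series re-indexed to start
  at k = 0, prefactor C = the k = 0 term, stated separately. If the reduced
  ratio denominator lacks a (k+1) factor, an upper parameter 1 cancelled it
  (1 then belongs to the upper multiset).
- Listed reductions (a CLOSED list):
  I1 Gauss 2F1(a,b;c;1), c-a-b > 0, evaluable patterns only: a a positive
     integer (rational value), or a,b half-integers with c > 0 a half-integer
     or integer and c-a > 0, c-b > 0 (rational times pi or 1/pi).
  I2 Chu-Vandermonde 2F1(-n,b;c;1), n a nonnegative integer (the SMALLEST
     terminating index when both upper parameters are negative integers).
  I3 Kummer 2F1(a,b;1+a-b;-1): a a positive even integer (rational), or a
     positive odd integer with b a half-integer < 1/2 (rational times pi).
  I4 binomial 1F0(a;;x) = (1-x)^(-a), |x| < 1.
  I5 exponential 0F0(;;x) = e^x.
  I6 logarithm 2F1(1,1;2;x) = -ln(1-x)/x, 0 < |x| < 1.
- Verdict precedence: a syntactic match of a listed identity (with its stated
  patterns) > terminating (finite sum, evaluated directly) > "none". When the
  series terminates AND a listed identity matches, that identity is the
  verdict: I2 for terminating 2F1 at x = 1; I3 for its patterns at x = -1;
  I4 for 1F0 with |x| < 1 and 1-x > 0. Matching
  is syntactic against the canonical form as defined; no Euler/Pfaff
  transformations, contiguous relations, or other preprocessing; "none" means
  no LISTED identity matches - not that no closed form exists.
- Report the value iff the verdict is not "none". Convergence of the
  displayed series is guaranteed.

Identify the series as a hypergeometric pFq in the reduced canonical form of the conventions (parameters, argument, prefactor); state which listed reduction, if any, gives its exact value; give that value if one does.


The series (x = -5/7) is 0F0: upper {-}, lower {-}, prefactor -7/8. Verdict: this is exponential (I5) (the 0F0 exponential series at x = -5/7). Value: (-7/8) * e^(-5/7).

The tell: t_0 being -7/8, the lower running product (prefactor -7/8) is a rising factorial.
Step ratio: r(k) = (-5/7) * 1 / [(k+1)] ; factor over Q: parameters, x = (-5/7), and C = -7/8.


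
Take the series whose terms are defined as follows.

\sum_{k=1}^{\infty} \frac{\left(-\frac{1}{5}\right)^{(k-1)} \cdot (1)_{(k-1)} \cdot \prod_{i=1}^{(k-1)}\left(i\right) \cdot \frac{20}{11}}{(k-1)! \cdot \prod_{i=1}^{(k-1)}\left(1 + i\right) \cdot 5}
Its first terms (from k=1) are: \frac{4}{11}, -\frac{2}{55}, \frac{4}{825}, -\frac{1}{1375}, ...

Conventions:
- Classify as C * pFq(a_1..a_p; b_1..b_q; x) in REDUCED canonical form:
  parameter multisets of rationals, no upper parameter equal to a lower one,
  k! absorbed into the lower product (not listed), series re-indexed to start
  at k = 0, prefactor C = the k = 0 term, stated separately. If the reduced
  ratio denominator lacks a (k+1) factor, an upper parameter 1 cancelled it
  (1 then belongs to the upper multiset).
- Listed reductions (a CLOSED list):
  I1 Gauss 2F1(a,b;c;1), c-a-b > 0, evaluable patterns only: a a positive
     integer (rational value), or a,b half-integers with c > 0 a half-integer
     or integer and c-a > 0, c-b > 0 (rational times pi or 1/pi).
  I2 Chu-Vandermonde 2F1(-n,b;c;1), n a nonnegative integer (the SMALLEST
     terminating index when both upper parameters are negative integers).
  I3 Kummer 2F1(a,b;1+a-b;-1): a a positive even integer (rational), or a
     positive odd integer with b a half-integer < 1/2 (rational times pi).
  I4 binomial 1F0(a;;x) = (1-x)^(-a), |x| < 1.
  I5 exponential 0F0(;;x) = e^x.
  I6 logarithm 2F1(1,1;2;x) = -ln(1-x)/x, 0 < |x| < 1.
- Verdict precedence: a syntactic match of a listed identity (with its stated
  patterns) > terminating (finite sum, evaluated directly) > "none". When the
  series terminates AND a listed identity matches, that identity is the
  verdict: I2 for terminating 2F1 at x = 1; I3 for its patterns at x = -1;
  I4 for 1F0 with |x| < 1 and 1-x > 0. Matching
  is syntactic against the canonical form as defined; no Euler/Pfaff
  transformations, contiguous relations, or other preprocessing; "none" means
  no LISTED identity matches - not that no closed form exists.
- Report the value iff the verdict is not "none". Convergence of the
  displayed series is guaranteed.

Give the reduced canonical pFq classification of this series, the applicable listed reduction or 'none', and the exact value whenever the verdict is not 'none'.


Key observation: t_0 = \frac{4}{11} here, and the constant factors (prefactor 4/11) combine into one prefactor.
Term ratio: r(k) = -\frac{1}{5} * (k+1) (k+1) / [(k+2) (k+1)] ; factor over Q: parameters, x = -\frac{1}{5}, and C = \frac{4}{11}.

Canonical form: C = \frac{4}{11} times 2F1 with upper {1, 1}, lower {2}, x = -\frac{1}{5}. Verdict: the I6 logarithm reduction matches (the logarithm: parameters (1,1;2), x = -\frac{1}{5}). Its exact value is \frac{20}{11} \cdot \ln\left(\frac{6}{5}\right).


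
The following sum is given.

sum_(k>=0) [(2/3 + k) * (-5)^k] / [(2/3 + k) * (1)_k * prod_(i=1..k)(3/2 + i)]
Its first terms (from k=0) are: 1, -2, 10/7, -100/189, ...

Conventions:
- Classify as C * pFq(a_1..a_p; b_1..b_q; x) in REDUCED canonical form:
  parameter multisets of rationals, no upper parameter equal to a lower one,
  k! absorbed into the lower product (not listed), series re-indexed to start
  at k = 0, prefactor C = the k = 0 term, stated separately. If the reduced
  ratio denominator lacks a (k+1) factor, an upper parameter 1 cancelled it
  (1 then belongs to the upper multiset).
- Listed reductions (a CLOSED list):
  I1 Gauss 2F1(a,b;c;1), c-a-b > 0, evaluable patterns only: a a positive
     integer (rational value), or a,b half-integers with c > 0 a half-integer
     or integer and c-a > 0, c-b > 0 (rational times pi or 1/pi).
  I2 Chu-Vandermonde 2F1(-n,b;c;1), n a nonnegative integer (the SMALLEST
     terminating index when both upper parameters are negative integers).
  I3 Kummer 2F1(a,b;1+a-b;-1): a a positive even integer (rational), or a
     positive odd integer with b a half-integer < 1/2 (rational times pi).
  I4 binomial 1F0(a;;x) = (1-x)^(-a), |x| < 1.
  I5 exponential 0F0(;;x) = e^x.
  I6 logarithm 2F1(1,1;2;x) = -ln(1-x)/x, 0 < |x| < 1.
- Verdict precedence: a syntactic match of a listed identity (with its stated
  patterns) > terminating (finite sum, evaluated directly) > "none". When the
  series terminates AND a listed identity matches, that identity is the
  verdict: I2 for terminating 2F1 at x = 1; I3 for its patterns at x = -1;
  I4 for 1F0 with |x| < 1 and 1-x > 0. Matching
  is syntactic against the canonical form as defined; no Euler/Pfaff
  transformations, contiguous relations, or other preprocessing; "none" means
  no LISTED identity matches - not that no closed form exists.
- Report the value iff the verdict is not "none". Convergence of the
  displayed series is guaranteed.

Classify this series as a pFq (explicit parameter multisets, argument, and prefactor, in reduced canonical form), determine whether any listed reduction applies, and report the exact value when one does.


The series (x = -5) is 0F1: upper {-}, lower {5/2}, prefactor 1. Verdict: none here - no I1-I6 shape fits x = -5 with lower {5/2}.

Key step: x = (-5) and the lower running product (C = 1) is a rising factorial.
Adjacent-term ratio: r(k) = (-5) * 1 / [(k+5/2) (k+1)] - rational; roots negated = parameters, x = (-5), C = 1.
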